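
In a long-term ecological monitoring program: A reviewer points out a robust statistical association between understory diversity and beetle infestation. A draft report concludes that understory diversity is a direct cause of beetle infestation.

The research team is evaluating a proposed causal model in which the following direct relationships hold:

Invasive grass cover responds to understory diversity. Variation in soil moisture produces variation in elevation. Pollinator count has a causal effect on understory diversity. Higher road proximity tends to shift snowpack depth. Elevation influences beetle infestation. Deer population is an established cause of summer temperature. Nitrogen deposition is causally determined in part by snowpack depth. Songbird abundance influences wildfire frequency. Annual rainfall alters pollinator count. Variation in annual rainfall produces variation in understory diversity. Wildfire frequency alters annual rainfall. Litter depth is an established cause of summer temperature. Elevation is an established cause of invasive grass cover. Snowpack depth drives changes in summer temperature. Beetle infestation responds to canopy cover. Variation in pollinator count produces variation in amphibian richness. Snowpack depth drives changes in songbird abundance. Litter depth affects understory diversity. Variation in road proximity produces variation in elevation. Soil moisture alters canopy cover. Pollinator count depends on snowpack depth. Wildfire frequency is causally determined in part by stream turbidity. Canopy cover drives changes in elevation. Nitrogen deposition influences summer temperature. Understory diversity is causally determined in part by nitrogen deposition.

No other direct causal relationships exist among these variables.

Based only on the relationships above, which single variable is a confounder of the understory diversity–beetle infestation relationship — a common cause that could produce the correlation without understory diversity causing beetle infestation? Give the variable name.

Road proximity has a causal path to understory diversity (road proximity → snowpack depth → pollinator count → understory diversity) and a separate causal path to beetle infestation (road proximity → elevation → beetle infestation), so it is a common cause of both.
No stated relationship gives understory diversity a causal route to beetle infestation, so the correlation is explained by the shared upstream cause rather than a direct effect.

road proximity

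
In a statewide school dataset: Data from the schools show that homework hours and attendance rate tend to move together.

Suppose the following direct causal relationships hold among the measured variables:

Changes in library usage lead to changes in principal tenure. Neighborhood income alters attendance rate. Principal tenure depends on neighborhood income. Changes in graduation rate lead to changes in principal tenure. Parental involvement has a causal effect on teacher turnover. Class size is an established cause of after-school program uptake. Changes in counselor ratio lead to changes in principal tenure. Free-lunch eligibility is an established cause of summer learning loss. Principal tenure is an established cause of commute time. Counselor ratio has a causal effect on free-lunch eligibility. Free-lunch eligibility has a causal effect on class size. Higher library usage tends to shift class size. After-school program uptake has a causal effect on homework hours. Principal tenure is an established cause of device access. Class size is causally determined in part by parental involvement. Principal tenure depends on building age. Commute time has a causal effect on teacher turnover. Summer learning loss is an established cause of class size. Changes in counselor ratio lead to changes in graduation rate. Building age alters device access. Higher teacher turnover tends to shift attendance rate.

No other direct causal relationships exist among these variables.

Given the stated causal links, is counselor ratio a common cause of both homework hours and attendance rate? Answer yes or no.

Counselor ratio has a causal path to homework hours (counselor ratio → free-lunch eligibility → class size → after-school program uptake → homework hours) and to attendance rate (counselor ratio → principal tenure → commute time → teacher turnover → attendance rate), so it is a common cause of both — a confounder.

yes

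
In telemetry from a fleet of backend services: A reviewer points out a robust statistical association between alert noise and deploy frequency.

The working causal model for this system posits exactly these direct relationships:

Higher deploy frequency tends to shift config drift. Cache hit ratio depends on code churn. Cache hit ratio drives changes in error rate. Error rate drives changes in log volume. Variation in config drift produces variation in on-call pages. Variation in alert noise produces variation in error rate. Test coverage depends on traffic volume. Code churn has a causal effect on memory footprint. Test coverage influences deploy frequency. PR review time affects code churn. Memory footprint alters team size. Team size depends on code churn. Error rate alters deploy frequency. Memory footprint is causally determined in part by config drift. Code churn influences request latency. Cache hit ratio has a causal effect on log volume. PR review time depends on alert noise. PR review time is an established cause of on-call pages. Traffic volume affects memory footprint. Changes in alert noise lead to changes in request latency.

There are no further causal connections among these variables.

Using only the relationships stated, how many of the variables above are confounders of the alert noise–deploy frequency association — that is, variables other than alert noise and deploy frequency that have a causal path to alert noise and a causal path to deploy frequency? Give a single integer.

0

No listed variable has a causal path to both alert noise and deploy frequency, so there are no common causes.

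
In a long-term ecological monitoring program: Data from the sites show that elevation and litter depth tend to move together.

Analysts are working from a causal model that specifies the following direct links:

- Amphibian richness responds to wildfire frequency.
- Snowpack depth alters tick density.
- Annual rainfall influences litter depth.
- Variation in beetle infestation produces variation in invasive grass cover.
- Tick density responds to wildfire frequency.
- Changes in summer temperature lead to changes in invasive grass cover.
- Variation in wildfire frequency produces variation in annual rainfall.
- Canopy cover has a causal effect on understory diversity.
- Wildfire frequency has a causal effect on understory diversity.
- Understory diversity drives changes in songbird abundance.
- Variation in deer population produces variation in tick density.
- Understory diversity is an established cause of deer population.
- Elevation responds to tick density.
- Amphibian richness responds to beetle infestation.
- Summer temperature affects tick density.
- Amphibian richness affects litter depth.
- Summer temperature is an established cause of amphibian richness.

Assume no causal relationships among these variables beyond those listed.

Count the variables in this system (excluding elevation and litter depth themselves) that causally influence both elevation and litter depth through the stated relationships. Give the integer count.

2

The common causes are: summer temperature (to elevation via summer temperature → tick density → elevation; to litter depth via summer temperature → amphibian richness → litter depth); wildfire frequency (to elevation via wildfire frequency → tick density → elevation; to litter depth via wildfire frequency → annual rainfall → litter depth).
Every other variable lacks a causal path to at least one of elevation and litter depth.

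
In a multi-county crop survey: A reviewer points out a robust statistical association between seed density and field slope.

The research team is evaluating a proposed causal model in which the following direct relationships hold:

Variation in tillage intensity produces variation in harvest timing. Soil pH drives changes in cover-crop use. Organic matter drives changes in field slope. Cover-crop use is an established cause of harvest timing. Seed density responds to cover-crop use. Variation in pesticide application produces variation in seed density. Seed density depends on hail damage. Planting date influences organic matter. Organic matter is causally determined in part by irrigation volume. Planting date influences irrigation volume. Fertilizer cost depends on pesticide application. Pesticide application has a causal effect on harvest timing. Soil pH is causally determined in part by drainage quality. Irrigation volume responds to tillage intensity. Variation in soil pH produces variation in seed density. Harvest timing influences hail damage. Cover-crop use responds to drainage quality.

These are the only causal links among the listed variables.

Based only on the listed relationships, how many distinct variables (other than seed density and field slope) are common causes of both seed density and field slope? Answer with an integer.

1

The common causes are: tillage intensity (to seed density via tillage intensity → harvest timing → hail damage → seed density; to field slope via tillage intensity → irrigation volume → organic matter → field slope).
Every other variable lacks a causal path to at least one of seed density and field slope.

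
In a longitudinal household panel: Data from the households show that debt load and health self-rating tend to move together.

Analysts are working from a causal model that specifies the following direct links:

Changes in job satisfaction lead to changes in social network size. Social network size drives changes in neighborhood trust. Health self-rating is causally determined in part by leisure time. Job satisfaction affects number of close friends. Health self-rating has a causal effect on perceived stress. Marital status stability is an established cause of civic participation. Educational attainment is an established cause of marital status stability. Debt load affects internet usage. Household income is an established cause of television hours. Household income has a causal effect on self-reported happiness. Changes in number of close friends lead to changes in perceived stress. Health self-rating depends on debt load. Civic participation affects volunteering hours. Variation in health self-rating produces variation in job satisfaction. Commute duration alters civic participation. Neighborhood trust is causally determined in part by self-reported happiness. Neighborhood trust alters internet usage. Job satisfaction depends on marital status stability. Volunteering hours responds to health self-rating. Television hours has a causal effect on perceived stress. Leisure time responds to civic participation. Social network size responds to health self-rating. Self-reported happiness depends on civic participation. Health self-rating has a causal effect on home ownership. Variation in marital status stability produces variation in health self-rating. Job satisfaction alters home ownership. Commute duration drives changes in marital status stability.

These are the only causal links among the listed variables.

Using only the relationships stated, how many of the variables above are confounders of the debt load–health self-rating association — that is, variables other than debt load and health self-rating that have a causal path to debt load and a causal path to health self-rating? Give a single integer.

No listed variable has a causal path to both debt load and health self-rating, so there are no common causes.

0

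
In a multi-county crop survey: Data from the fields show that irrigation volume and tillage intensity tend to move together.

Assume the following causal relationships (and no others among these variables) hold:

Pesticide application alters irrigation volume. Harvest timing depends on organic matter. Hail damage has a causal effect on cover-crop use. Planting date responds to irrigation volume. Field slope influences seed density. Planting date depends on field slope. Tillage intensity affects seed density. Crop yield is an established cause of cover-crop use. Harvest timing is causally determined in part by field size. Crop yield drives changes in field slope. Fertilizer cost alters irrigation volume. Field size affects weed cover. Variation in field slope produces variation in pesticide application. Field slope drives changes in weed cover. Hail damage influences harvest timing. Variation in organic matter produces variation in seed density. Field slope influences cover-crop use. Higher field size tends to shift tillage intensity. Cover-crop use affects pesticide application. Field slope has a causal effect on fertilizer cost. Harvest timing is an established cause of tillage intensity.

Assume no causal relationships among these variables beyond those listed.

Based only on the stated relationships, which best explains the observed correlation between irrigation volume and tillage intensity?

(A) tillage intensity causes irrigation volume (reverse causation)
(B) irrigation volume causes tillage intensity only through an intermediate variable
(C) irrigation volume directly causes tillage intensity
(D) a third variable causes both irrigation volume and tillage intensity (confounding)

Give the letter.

Hail damage causes irrigation volume (hail damage → cover-crop use → pesticide application → irrigation volume) and tillage intensity (hail damage → harvest timing → tillage intensity) — a common cause creating the correlation.
There is no stated path from irrigation volume to tillage intensity or from tillage intensity to irrigation volume, so neither direct nor reverse causation applies.

D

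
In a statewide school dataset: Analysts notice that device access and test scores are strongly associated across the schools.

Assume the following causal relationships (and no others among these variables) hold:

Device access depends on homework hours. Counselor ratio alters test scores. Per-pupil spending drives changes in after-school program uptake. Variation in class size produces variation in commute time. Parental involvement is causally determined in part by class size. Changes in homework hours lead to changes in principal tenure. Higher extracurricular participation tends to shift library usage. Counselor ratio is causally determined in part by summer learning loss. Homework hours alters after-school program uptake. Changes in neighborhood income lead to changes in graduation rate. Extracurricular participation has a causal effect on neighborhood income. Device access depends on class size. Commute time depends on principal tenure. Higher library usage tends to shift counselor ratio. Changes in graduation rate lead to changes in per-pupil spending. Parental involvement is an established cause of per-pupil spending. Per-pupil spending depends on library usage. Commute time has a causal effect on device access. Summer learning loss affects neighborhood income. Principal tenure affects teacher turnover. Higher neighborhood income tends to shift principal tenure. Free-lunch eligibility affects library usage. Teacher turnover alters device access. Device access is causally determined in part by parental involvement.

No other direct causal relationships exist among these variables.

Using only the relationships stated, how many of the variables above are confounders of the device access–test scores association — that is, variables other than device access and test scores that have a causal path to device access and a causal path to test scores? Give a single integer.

The common causes are: extracurricular participation (to device access via extracurricular participation → neighborhood income → principal tenure → teacher turnover → device access; to test scores via extracurricular participation → library usage → counselor ratio → test scores); summer learning loss (to device access via summer learning loss → neighborhood income → principal tenure → teacher turnover → device access; to test scores via summer learning loss → counselor ratio → test scores).
Every other variable lacks a causal path to at least one of device access and test scores.

2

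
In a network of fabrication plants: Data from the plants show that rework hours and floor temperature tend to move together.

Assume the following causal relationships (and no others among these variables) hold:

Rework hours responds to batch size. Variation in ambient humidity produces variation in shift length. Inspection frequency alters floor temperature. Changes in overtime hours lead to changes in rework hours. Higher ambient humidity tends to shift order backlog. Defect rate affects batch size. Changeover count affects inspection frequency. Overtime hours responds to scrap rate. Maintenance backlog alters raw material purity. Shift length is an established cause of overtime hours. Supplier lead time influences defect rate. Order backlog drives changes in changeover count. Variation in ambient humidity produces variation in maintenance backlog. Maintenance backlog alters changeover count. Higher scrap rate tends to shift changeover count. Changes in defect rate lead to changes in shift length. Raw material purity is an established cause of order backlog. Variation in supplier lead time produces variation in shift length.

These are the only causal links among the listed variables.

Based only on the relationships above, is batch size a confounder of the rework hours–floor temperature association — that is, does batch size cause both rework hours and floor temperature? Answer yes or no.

Batch size has no stated causal path to floor temperature. A confounder must cause both variables, so batch size does not qualify.

no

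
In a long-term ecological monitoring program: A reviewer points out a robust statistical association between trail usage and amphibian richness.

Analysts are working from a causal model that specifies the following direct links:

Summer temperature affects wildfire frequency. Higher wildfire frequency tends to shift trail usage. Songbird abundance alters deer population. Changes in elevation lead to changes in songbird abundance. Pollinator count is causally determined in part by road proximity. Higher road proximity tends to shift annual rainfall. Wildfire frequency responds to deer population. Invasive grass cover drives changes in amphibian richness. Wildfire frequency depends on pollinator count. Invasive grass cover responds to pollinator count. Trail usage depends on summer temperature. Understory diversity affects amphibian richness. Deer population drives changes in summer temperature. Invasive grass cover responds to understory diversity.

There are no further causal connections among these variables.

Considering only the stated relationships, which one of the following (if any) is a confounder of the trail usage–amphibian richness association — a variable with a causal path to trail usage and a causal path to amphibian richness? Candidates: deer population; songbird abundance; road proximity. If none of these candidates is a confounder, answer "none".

road proximity

Road proximity causes trail usage (road proximity → pollinator count → wildfire frequency → trail usage) and also causes amphibian richness (road proximity → pollinator count → invasive grass cover → amphibian richness); it is a common cause of both.
Each of the other candidates lacks a causal path to at least one of trail usage and amphibian richness, so they do not confound the relationship.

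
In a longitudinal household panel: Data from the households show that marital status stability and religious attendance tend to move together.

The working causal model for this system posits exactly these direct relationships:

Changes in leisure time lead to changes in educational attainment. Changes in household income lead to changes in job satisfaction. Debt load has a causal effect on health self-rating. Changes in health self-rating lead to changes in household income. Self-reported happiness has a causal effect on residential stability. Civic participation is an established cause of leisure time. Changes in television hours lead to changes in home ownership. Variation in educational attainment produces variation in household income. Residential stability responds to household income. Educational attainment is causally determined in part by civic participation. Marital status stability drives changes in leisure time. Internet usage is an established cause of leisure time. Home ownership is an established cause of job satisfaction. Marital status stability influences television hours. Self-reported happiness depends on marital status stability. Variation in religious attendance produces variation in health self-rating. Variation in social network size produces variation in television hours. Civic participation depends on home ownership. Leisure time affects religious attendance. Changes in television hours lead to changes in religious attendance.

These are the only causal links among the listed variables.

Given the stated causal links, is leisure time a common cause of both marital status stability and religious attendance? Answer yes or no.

no

Leisure time has no stated causal path to marital status stability. A confounder must cause both variables, so leisure time does not qualify.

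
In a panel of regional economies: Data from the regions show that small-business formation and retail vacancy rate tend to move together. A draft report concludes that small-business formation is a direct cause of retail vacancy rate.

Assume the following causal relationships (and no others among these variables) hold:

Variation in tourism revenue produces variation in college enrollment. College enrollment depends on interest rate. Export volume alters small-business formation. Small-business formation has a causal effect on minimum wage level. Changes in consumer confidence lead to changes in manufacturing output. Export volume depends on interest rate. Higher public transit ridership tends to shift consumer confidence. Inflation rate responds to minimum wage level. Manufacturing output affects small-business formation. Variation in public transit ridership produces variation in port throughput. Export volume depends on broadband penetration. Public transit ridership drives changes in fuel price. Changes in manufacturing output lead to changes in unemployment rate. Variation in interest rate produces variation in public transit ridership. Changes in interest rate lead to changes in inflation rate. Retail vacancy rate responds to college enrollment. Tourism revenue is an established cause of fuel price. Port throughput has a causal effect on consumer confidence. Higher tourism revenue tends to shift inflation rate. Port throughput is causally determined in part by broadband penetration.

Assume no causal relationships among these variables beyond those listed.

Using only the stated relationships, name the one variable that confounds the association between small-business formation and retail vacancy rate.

Interest rate has a causal path to small-business formation (interest rate → export volume → small-business formation) and a separate causal path to retail vacancy rate (interest rate → college enrollment → retail vacancy rate), so it is a common cause of both.
No stated relationship gives small-business formation a causal route to retail vacancy rate, so the correlation is explained by the shared upstream cause rather than a direct effect.

interest rate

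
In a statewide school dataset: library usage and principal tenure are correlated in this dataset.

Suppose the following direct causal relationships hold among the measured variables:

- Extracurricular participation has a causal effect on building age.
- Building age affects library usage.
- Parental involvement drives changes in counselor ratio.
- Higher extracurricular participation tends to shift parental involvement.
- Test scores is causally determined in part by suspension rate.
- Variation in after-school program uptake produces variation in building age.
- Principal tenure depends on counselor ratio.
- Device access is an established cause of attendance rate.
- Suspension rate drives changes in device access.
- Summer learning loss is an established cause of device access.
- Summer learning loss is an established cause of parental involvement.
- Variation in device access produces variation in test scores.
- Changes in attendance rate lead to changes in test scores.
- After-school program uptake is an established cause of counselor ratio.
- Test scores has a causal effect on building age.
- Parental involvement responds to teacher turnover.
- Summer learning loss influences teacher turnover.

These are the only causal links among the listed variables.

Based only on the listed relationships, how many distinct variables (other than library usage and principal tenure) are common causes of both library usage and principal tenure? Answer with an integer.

The common causes are: after-school program uptake (to library usage via after-school program uptake → building age → library usage; to principal tenure via after-school program uptake → counselor ratio → principal tenure); extracurricular participation (to library usage via extracurricular participation → building age → library usage; to principal tenure via extracurricular participation → parental involvement → counselor ratio → principal tenure); summer learning loss (to library usage via summer learning loss → device access → test scores → building age → library usage; to principal tenure via summer learning loss → parental involvement → counselor ratio → principal tenure).
Every other variable lacks a causal path to at least one of library usage and principal tenure.

3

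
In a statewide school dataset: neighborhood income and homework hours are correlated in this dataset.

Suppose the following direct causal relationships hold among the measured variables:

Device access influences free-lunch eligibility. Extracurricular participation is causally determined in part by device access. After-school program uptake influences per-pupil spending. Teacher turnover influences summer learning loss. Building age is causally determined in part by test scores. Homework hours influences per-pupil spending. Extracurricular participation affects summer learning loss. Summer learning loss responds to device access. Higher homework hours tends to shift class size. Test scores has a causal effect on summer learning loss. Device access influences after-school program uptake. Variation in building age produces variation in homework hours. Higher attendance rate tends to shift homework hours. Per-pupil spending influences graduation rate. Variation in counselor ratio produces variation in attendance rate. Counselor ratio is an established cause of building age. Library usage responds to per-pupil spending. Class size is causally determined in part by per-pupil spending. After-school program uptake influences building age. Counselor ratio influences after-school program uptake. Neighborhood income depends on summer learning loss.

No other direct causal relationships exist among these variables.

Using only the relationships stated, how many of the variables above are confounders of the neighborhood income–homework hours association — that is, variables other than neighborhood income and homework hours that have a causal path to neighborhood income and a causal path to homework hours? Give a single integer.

2

The common causes are: device access (to neighborhood income via device access → summer learning loss → neighborhood income; to homework hours via device access → after-school program uptake → building age → homework hours); test scores (to neighborhood income via test scores → summer learning loss → neighborhood income; to homework hours via test scores → building age → homework hours).
Every other variable lacks a causal path to at least one of neighborhood income and homework hours.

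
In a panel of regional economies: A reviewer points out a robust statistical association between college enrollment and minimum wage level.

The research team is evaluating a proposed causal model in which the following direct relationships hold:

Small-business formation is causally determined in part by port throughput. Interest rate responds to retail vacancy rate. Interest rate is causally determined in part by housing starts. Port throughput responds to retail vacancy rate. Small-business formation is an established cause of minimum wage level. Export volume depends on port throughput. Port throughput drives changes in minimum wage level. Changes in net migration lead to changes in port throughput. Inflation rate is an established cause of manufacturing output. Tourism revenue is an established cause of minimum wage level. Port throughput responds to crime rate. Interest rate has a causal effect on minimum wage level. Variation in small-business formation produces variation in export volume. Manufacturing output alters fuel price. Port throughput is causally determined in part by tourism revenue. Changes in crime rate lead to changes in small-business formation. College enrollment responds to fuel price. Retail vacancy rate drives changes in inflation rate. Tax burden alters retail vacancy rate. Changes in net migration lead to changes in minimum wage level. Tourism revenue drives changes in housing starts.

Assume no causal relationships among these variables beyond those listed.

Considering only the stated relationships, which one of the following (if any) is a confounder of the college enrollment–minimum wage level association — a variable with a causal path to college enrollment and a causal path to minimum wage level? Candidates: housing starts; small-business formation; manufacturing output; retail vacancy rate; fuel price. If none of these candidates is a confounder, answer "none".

retail vacancy rate

Retail vacancy rate causes college enrollment (retail vacancy rate → inflation rate → manufacturing output → fuel price → college enrollment) and also causes minimum wage level (retail vacancy rate → port throughput → minimum wage level); it is a common cause of both.
Each of the other candidates lacks a causal path to at least one of college enrollment and minimum wage level, so they do not confound the relationship.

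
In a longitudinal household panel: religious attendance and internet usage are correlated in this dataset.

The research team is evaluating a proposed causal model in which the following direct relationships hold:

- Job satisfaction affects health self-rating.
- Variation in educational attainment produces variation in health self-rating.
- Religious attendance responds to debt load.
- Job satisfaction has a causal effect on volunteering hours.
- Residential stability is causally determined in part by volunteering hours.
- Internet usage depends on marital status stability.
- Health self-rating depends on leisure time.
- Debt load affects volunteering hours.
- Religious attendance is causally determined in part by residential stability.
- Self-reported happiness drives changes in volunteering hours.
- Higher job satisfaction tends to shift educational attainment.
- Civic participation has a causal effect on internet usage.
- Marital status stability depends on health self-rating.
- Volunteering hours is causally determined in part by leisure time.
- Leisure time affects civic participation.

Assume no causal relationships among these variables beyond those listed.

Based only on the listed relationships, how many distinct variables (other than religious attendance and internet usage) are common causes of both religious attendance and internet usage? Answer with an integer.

2

The common causes are: job satisfaction (to religious attendance via job satisfaction → volunteering hours → residential stability → religious attendance; to internet usage via job satisfaction → health self-rating → marital status stability → internet usage); leisure time (to religious attendance via leisure time → volunteering hours → residential stability → religious attendance; to internet usage via leisure time → civic participation → internet usage).
Every other variable lacks a causal path to at least one of religious attendance and internet usage.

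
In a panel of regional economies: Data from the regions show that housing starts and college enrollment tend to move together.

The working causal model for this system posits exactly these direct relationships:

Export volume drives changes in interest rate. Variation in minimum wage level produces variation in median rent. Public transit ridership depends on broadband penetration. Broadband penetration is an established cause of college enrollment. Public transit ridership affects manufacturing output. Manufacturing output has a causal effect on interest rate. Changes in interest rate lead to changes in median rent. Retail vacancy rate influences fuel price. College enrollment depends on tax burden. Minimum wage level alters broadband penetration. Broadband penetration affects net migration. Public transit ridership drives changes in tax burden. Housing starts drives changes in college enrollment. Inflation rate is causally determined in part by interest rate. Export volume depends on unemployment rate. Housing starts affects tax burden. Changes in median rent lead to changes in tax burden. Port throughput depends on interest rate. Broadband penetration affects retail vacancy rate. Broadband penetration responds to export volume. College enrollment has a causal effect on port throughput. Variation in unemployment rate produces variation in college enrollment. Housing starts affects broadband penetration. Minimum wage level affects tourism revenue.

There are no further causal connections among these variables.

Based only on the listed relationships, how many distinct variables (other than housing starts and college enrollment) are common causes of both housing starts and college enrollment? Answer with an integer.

0

No listed variable has a causal path to both housing starts and college enrollment, so there are no common causes.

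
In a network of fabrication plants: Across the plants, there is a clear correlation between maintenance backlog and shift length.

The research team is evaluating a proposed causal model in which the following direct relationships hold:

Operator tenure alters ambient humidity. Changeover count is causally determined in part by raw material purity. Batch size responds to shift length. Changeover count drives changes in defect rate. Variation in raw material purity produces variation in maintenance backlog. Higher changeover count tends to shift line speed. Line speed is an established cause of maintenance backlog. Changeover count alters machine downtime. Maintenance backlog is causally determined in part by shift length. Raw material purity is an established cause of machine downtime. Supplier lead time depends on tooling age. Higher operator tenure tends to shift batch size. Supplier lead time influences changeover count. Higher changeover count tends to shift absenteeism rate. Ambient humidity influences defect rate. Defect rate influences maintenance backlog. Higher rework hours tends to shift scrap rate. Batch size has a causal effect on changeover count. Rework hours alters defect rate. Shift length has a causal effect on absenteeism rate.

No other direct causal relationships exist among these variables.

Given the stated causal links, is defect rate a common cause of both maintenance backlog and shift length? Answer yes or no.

no

Defect rate has no stated causal path to shift length. A confounder must cause both variables, so defect rate does not qualify.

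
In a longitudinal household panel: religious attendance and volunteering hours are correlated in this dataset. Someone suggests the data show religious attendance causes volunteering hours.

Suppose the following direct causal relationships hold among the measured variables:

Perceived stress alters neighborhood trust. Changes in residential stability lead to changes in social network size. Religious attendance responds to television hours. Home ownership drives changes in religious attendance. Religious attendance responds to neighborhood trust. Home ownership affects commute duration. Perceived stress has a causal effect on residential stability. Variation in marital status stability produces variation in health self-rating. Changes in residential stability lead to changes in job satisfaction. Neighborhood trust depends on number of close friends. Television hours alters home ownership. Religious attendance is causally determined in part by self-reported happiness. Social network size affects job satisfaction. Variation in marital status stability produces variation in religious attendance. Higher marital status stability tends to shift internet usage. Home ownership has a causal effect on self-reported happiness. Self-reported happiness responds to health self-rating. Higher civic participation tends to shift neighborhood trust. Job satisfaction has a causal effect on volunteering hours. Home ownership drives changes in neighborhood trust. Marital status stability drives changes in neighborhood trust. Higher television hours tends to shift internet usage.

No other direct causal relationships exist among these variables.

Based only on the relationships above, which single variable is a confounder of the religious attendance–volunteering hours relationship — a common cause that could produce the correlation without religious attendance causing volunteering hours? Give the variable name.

Perceived stress has a causal path to religious attendance (perceived stress → neighborhood trust → religious attendance) and a separate causal path to volunteering hours (perceived stress → residential stability → job satisfaction → volunteering hours), so it is a common cause of both.
No stated relationship gives religious attendance a causal route to volunteering hours, so the correlation is explained by the shared upstream cause rather than a direct effect.

perceived stress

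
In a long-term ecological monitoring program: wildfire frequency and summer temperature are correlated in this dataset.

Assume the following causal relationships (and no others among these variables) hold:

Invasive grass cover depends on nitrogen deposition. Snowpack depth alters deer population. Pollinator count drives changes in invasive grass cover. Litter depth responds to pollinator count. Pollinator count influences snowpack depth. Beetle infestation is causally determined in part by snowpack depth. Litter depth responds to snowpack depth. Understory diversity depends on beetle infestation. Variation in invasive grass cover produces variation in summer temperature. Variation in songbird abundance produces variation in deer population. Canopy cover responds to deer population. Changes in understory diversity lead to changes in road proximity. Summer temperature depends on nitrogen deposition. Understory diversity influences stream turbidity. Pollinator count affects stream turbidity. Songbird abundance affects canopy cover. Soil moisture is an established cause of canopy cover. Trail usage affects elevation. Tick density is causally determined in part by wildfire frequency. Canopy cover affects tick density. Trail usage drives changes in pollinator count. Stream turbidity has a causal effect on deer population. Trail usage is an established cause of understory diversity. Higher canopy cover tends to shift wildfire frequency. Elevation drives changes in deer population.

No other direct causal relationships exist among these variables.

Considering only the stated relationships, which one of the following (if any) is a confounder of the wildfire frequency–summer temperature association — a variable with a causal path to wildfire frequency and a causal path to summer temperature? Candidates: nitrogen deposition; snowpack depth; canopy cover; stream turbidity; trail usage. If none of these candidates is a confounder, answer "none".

Trail usage causes wildfire frequency (trail usage → elevation → deer population → canopy cover → wildfire frequency) and also causes summer temperature (trail usage → pollinator count → invasive grass cover → summer temperature); it is a common cause of both.
Each of the other candidates lacks a causal path to at least one of wildfire frequency and summer temperature, so they do not confound the relationship.

trail usage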